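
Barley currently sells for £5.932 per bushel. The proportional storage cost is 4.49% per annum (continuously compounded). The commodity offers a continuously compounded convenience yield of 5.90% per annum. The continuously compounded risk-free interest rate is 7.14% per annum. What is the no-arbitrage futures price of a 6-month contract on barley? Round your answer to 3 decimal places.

£6.104 per bushel

Net carry = r + u − y = 0.0714 + 0.0449 − 0.0590 = 0.0573
F = S·e^((r+u−y)T) = 5.932 · e^(0.0573 × 6/12) = 5.932 · e^0.028650
= 5.932 × 1.029064 = £6.104 per bushel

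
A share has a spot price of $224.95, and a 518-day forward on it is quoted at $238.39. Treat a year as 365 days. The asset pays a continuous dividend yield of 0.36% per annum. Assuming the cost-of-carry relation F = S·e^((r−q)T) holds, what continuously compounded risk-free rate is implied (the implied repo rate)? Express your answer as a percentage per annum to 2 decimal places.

From F = S·e^((r−q)T): (r − q) = ln(F/S)/T
ln(238.39/224.95) = ln(1.059747) = 0.058030
(r − q) = 0.058030 / (518/365) = 0.040890
r = ln(F/S)/T + q = 0.040890 + 0.0036 = 0.044490
r = 4.45%

4.45%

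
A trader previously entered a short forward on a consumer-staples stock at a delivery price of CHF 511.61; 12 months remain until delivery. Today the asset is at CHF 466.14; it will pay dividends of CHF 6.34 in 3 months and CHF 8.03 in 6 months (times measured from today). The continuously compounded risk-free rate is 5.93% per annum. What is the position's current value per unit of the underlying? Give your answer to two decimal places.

CHF 30.06

PV(remaining dividends) I = 6.34·e^(−0.0593·3/12) + 8.03·e^(−0.0593·6/12) = 14.0421
Current forward F = (S − I)·e^(rT) = (466.14 − 14.0421)·e^(0.0593·12/12) = 452.0979 × 1.061094 = 479.7184
Value (long) = (F − K)·e^(−rT) = (479.7184 − 511.61) × 0.942424 = -30.0554
Short position value = −(long value) = CHF 30.06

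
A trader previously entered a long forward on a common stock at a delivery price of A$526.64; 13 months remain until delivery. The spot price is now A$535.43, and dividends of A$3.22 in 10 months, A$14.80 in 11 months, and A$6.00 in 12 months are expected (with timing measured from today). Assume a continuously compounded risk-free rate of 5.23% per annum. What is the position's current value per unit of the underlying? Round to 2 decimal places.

A$14.91

PV(remaining dividends) I = 3.22·e^(−0.0523·10/12) + 14.80·e^(−0.0523·11/12) + 6.00·e^(−0.0523·12/12) = 22.8841
Current forward F = (S − I)·e^(rT) = (535.43 − 22.8841)·e^(0.0523·13/12) = 512.5459 × 1.058294 = 542.4243
Value (long) = (F − K)·e^(−rT) = (542.4243 − 526.64) × 0.944917 = 14.9149
Value = A$14.91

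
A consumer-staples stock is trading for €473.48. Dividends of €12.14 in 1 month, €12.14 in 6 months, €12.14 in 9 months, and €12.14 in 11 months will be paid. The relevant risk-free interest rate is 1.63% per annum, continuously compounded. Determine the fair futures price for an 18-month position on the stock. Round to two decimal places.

€435.89

PV(dividends) I = 12.14·e^(−0.0163·1/12) + 12.14·e^(−0.0163·6/12) + 12.14·e^(−0.0163·9/12) + 12.14·e^(−0.0163·11/12)
I = 12.1235 + 12.0415 + 11.9925 + 11.9600 = 48.1175
F = (S − I)·e^(rT) = (473.48 − 48.1175) · e^(0.0163·18/12)
= 425.3625 · e^0.024450 = 425.3625 × 1.024751 = €435.89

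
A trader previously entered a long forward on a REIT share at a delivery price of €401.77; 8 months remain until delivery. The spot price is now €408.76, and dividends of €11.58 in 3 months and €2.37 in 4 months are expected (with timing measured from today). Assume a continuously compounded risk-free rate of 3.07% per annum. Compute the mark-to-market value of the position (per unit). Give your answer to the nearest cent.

PV(remaining dividends) I = 11.58·e^(−0.0307·3/12) + 2.37·e^(−0.0307·4/12) = 13.8373
Current forward F = (S − I)·e^(rT) = (408.76 − 13.8373)·e^(0.0307·8/12) = 394.9227 × 1.020678 = 403.0889
Value (long) = (F − K)·e^(−rT) = (403.0889 − 401.77) × 0.979741 = 1.2922
Value = €1.29

€1.29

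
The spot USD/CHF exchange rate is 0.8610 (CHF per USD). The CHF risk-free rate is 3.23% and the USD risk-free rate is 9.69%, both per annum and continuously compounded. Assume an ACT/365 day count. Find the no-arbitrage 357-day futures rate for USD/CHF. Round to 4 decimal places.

F = S·e^((r_CHF − r_USD)T) = 0.8610 · e^((0.0323 − 0.0969) × 357/365)
= 0.8610 · e^-0.063184 = 0.8610 × 0.938771
F = 0.8083 CHF per USD

0.8083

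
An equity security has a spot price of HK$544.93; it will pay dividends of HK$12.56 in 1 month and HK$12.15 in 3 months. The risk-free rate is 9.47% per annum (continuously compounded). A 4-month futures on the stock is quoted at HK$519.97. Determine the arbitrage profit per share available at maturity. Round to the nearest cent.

HK$17.33 per share

PV(dividends) I = 12.56·e^(−0.0947·1/12) + 12.15·e^(−0.0947·3/12) = 24.3270
Fair futures F* = (S − I)·e^(rT) = (544.93 − 24.3270)·e^0.031567 = 520.6030 × 1.032071 = 537.2993
Market HK$519.97 < fair 537.2993: forward underpriced → reverse cash-and-carry (short the stock, invest proceeds at r, pay the dividends, go long the forward).
Profit at T = |F_mkt − F*| = |519.97 − 537.2993| = HK$17.33 per share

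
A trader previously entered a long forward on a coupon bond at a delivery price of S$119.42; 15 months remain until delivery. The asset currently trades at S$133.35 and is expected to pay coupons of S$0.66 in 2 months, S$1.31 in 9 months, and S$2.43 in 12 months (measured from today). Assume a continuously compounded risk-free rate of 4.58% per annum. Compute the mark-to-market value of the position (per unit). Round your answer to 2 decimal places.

PV(remaining coupons) I = 0.66·e^(−0.0458·2/12) + 1.31·e^(−0.0458·9/12) + 2.43·e^(−0.0458·12/12) = 4.2420
Current forward F = (S − I)·e^(rT) = (133.35 − 4.2420)·e^(0.0458·15/12) = 129.1080 × 1.058921 = 136.7152
Value (long) = (F − K)·e^(−rT) = (136.7152 − 119.42) × 0.944358 = 16.3329
Value = S$16.33

S$16.33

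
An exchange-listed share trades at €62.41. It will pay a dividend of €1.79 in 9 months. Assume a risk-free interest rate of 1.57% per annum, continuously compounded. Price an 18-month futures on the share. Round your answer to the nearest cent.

€62.09

PV(dividends) I = 1.79·e^(−0.0157·9/12)
I = 1.7690
F = (S − I)·e^(rT) = (62.41 − 1.7690) · e^(0.0157·18/12)
= 60.6410 · e^0.023550 = 60.6410 × 1.023829 = €62.09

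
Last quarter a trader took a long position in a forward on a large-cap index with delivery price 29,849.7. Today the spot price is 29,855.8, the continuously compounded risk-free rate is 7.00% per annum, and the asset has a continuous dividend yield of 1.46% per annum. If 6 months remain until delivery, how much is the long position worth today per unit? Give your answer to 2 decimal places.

Current fair forward for the remaining 6 months: F = S·e^((r − q)·T), (r − q) = 0.0700 − 0.0146 = 0.0554
F = 29855.8 · e^(0.0554 × 6/12) = 29855.8 × 1.02808721 = 30694.3661
Value of long forward = (F − K)·e^(−rT) = (30694.3661 − 29849.7) · e^(−0.0700·6/12)
= 844.6661 × 0.96560542 = 815.61

815.61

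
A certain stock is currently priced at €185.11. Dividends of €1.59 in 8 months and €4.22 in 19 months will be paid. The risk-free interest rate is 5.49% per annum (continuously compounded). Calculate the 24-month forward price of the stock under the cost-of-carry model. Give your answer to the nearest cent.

€200.56

PV(dividends) I = 1.59·e^(−0.0549·8/12) + 4.22·e^(−0.0549·19/12)
I = 1.5329 + 3.8687 = 5.4016
F = (S − I)·e^(rT) = (185.11 − 5.4016) · e^(0.0549·24/12)
= 179.7084 · e^0.109800 = 179.7084 × 1.116055 = €200.56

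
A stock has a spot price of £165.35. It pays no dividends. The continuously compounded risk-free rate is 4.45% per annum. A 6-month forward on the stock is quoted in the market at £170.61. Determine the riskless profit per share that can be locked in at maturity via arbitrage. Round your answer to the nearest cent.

£1.54 per share

Fair forward: F* = S·e^(carry·T), with carry = r = 0.0445
F* = 165.35 · e^(0.0445 × 6/12) = 165.35 · e^0.022250 = 165.35 × 1.022499 = £169.0702
Market £170.61 > fair £169.0702: forward overpriced → cash-and-carry (buy spot, short the forward).
At maturity, profit = |F_mkt − F*| = |170.61 − 169.0702| = £1.54 per share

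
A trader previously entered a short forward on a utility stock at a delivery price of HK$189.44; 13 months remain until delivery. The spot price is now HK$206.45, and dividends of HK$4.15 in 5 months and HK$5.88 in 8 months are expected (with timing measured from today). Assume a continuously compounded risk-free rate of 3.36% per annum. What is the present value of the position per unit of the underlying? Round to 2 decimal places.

PV(remaining dividends) I = 4.15·e^(−0.0336·5/12) + 5.88·e^(−0.0336·8/12) = 9.8421
Current forward F = (S − I)·e^(rT) = (206.45 − 9.8421)·e^(0.0336·13/12) = 196.6079 × 1.037071 = 203.8964
Value (long) = (F − K)·e^(−rT) = (203.8964 − 189.44) × 0.964255 = 13.9397
Short position value = −(long value) = -HK$13.94

-HK$13.94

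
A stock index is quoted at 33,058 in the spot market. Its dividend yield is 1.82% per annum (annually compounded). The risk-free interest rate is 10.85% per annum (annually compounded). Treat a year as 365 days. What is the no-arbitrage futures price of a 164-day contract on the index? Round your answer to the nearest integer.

F = S · (1+r)^T / (1+q)^T
= 33058 × 1.047371 / 1.008137 = 33058 × 1.038917
F = 34,345

34,345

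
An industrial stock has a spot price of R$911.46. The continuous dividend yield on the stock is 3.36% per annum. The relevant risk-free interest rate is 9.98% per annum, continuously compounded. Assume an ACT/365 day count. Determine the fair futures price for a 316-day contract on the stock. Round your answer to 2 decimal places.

F = S·e^((r − q)T) = 911.46 · e^((0.0998 − 0.0336) × 316/365)
= 911.46 · e^0.057313 = 911.46 × 1.058987
F = R$965.22

R$965.22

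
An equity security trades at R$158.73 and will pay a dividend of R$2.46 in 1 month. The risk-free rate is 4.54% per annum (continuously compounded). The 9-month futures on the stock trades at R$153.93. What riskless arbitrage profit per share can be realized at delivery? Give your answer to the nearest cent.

R$7.76 per share

PV(dividends) I = 2.46·e^(−0.0454·1/12) = 2.4507
Fair futures F* = (S − I)·e^(rT) = (158.73 − 2.4507)·e^0.034050 = 156.2793 × 1.034636 = 161.6922
Market R$153.93 < fair 161.6922: forward underpriced → reverse cash-and-carry (short the stock, invest proceeds at r, pay the dividends, go long the forward).
Profit at T = |F_mkt − F*| = |153.93 − 161.6922| = R$7.76 per share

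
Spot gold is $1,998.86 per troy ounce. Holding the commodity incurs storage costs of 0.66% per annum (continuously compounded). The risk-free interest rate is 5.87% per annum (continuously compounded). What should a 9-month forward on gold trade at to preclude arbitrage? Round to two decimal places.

Net carry = r + u − y = 0.0587 + 0.0066 − 0.0000 = 0.0653
F = S·e^((r+u−y)T) = 1998.86 · e^(0.0653 × 9/12) = 1998.86 · e^0.04897500
= 1998.86 × 1.05019410 = $2,099.19 per troy ounce

$2,099.19 per troy ounce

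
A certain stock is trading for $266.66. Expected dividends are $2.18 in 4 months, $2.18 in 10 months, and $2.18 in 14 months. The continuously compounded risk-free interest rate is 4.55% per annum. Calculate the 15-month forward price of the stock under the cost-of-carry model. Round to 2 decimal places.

PV(dividends) I = 2.18·e^(−0.0455·4/12) + 2.18·e^(−0.0455·10/12) + 2.18·e^(−0.0455·14/12)
I = 2.1472 + 2.0989 + 2.0673 = 6.3134
F = (S − I)·e^(rT) = (266.66 − 6.3134) · e^(0.0455·15/12)
= 260.3466 · e^0.056875 = 260.3466 × 1.058523 = $275.58

$275.58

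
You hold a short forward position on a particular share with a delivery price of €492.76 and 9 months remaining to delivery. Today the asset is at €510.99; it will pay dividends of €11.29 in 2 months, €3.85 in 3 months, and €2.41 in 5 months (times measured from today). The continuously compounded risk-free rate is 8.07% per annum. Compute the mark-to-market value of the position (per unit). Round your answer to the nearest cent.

PV(remaining dividends) I = 11.29·e^(−0.0807·2/12) + 3.85·e^(−0.0807·3/12) + 2.41·e^(−0.0807·5/12) = 17.2426
Current forward F = (S − I)·e^(rT) = (510.99 − 17.2426)·e^(0.0807·9/12) = 493.7474 × 1.062394 = 524.5543
Value (long) = (F − K)·e^(−rT) = (524.5543 − 492.76) × 0.941270 = 29.9270
Short position value = −(long value) = -€29.93

-€29.93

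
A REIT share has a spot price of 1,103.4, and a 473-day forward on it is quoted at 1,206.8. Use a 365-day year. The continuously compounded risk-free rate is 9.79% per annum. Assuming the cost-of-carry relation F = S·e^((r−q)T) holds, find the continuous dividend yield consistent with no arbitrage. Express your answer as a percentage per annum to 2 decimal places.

2.88%

From F = S·e^((r−q)T): (r − q) = ln(F/S)/T
ln(1206.8/1103.4) = ln(1.093710) = 0.089576
(r − q) = 0.089576 / (473/365) = 0.069123
q = r − ln(F/S)/T = 0.0979 − 0.069123 = 0.028777
q = 2.88%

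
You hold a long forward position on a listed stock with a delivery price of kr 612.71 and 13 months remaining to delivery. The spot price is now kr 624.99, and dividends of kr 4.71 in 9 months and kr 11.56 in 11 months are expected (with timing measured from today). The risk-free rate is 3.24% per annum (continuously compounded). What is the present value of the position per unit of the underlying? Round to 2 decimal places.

PV(remaining dividends) I = 4.71·e^(−0.0324·9/12) + 11.56·e^(−0.0324·11/12) = 15.8186
Current forward F = (S − I)·e^(rT) = (624.99 − 15.8186)·e^(0.0324·13/12) = 609.1714 × 1.035723 = 630.9328
Value (long) = (F − K)·e^(−rT) = (630.9328 − 612.71) × 0.965509 = 17.5943
Value = kr 17.59

kr 17.59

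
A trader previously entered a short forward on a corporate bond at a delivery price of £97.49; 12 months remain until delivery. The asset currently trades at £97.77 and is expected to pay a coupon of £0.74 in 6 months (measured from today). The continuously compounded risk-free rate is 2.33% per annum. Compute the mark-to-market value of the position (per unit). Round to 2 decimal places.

PV(remaining coupons) I = 0.74·e^(−0.0233·6/12) = 0.7314
Current forward F = (S − I)·e^(rT) = (97.77 − 0.7314)·e^(0.0233·12/12) = 97.0386 × 1.023574 = 99.3262
Value (long) = (F − K)·e^(−rT) = (99.3262 − 97.49) × 0.976969 = 1.7939
Short position value = −(long value) = -£1.79

-£1.79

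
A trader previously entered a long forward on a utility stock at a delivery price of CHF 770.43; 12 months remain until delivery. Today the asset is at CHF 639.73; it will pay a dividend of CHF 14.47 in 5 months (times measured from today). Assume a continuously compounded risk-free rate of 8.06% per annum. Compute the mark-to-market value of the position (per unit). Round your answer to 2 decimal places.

PV(remaining dividends) I = 14.47·e^(−0.0806·5/12) = 13.9921
Current forward F = (S − I)·e^(rT) = (639.73 − 13.9921)·e^(0.0806·12/12) = 625.7379 × 1.083937 = 678.2605
Value (long) = (F − K)·e^(−rT) = (678.2605 − 770.43) × 0.922563 = -85.0322
Value = -CHF 85.03

-CHF 85.03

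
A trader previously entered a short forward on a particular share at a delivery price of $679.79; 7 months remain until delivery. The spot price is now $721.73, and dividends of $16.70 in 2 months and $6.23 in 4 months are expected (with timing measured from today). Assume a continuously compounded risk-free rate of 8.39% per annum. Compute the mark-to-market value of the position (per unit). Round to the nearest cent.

-$51.88

PV(remaining dividends) I = 16.70·e^(−0.0839·2/12) + 6.23·e^(−0.0839·4/12) = 22.5263
Current forward F = (S − I)·e^(rT) = (721.73 − 22.5263)·e^(0.0839·7/12) = 699.2037 × 1.050159 = 734.2751
Value (long) = (F − K)·e^(−rT) = (734.2751 − 679.79) × 0.952237 = 51.8827
Short position value = −(long value) = -$51.88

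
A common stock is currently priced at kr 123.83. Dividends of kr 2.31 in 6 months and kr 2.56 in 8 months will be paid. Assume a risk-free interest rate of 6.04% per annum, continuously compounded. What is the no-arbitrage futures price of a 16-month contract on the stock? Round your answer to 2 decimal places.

PV(dividends) I = 2.31·e^(−0.0604·6/12) + 2.56·e^(−0.0604·8/12)
I = 2.2413 + 2.4590 = 4.7003
F = (S − I)·e^(rT) = (123.83 − 4.7003) · e^(0.0604·16/12)
= 119.1297 · e^0.080533 = 119.1297 × 1.083865 = kr 129.12

kr 129.12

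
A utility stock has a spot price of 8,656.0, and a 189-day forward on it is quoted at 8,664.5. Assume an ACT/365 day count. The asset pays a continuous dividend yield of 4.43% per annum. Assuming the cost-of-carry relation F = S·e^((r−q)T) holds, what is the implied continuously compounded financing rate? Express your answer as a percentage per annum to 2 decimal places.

From F = S·e^((r−q)T): (r − q) = ln(F/S)/T
ln(8664.5/8656.0) = ln(1.000982) = 0.000982
(r − q) = 0.000982 / (189/365) = 0.001896
r = ln(F/S)/T + q = 0.001896 + 0.0443 = 0.046196
r = 4.62%

4.62%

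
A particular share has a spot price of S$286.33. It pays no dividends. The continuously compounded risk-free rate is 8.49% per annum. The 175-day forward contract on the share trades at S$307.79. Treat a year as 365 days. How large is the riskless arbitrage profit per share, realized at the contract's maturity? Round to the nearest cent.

Fair forward: F* = S·e^(carry·T), with carry = r = 0.0849
F* = 286.33 · e^(0.0849 × 175/365) = 286.33 · e^0.040705 = 286.33 × 1.041545 = S$298.2256
Market S$307.79 > fair S$298.2256: forward overpriced → cash-and-carry (buy spot, short the forward).
At maturity, profit = |F_mkt − F*| = |307.79 − 298.2256| = S$9.56 per share

S$9.56 per share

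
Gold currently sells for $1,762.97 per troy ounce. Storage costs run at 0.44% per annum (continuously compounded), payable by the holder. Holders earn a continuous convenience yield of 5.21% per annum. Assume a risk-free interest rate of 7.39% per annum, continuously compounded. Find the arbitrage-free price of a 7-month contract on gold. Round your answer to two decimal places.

$1,790.12 per troy ounce

Net carry = r + u − y = 0.0739 + 0.0044 − 0.0521 = 0.0262
F = S·e^((r+u−y)T) = 1762.97 · e^(0.0262 × 7/12) = 1762.97 · e^0.01528333
= 1762.97 × 1.01540072 = $1,790.12 per troy ounce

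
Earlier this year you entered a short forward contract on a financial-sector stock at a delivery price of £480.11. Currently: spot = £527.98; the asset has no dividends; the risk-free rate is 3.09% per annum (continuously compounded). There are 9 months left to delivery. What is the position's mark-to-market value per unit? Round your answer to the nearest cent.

-£58.87

Current fair forward for the remaining 9 months: F = S·e^(r·T), r = 0.0309
F = 527.98 · e^(0.0309 × 9/12) = 527.98 × 1.023446 = 540.3590
Value of long forward = (F − K)·e^(−rT) = (540.3590 − 480.11) · e^(−0.0309·9/12)
= 60.2490 × 0.977091 = 58.87
Short position value = −(long value) = -£58.87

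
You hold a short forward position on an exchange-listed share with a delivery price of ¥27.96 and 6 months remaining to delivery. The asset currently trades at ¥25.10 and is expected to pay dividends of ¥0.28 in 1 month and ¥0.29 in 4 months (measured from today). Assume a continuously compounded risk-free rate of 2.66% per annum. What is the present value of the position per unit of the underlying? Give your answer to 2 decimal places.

PV(remaining dividends) I = 0.28·e^(−0.0266·1/12) + 0.29·e^(−0.0266·4/12) = 0.5668
Current forward F = (S − I)·e^(rT) = (25.10 − 0.5668)·e^(0.0266·6/12) = 24.5332 × 1.013389 = 24.8617
Value (long) = (F − K)·e^(−rT) = (24.8617 − 27.96) × 0.986788 = -3.0574
Short position value = −(long value) = ¥3.06

¥3.06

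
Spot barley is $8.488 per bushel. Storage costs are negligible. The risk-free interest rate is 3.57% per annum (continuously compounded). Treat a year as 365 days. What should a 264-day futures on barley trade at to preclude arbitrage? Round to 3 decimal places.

$8.710 per bushel

F = S·e^(rT) = 8.488 · e^(0.0357 × 264/365) = 8.488 · e^0.025821
= 8.488 × 1.026157 = $8.710 per bushel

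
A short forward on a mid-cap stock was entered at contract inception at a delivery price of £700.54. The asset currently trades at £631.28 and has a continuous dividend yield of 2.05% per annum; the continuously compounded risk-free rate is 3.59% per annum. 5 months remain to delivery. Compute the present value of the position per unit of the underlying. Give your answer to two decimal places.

£64.23

Current fair forward for the remaining 5 months: F = S·e^((r − q)·T), (r − q) = 0.0359 − 0.0205 = 0.0154
F = 631.28 · e^(0.0154 × 5/12) = 631.28 × 1.006437 = 635.3435
Value of long forward = (F − K)·e^(−rT) = (635.3435 − 700.54) · e^(−0.0359·5/12)
= -65.1965 × 0.985153 = -64.23
Short position value = −(long value) = £64.23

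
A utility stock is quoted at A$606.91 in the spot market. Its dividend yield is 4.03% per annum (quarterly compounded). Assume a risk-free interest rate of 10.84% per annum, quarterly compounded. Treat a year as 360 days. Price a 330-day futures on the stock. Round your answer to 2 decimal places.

A$645.27

F = S · (1+r/4)^(4T) / (1+q/4)^(4T)
= 606.91 × 1.103011 / 1.037441 = 606.91 × 1.063204
F = A$645.27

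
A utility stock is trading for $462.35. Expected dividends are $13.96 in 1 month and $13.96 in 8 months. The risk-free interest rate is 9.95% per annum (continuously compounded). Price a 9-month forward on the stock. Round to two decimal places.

$469.18

PV(dividends) I = 13.96·e^(−0.0995·1/12) + 13.96·e^(−0.0995·8/12)
I = 13.8447 + 13.0640 = 26.9087
F = (S − I)·e^(rT) = (462.35 − 26.9087) · e^(0.0995·9/12)
= 435.4413 · e^0.074625 = 435.4413 × 1.077480 = $469.18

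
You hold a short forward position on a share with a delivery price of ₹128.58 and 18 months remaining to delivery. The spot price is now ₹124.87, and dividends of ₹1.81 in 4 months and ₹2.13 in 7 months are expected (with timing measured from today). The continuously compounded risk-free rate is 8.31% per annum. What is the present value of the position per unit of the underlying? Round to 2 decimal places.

-₹7.57

PV(remaining dividends) I = 1.81·e^(−0.0831·4/12) + 2.13·e^(−0.0831·7/12) = 3.7898
Current forward F = (S − I)·e^(rT) = (124.87 − 3.7898)·e^(0.0831·18/12) = 121.0802 × 1.132752 = 137.1538
Value (long) = (F − K)·e^(−rT) = (137.1538 − 128.58) × 0.882806 = 7.5690
Short position value = −(long value) = -₹7.57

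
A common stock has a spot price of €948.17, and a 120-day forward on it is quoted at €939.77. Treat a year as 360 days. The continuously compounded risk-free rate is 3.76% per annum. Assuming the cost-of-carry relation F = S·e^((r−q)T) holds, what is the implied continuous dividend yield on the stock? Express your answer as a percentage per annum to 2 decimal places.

From F = S·e^((r−q)T): (r − q) = ln(F/S)/T
ln(939.77/948.17) = ln(0.991141) = -0.008898
(r − q) = -0.008898 / (120/360) = -0.026694
q = r − ln(F/S)/T = 0.0376 + 0.026694 = 0.064294
q = 6.43%

6.43%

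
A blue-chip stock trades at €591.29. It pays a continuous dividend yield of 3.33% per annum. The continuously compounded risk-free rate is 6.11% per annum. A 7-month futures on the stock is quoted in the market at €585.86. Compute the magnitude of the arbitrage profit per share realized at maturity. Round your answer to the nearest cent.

€15.10 per share

Fair futures: F* = S·e^(carry·T), with carry = (r − q) = 0.0611 − 0.0333 = 0.0278
F* = 591.29 · e^(0.0278 × 7/12) = 591.29 · e^0.016217 = 591.29 × 1.016349 = €600.9570
Market €585.86 < fair €600.9570: forward underpriced → reverse cash-and-carry (short spot, go long the forward).
At maturity, profit = |F_mkt − F*| = |585.86 − 600.9570| = €15.10 per share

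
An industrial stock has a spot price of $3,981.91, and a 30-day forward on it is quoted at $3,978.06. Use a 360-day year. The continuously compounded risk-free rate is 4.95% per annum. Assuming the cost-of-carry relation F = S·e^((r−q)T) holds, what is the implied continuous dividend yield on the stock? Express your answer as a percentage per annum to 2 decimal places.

6.11%

From F = S·e^((r−q)T): (r − q) = ln(F/S)/T
ln(3978.06/3981.91) = ln(0.999033) = -0.000967
(r − q) = -0.000967 / (30/360) = -0.011604
q = r − ln(F/S)/T = 0.0495 + 0.011604 = 0.061104
q = 6.11%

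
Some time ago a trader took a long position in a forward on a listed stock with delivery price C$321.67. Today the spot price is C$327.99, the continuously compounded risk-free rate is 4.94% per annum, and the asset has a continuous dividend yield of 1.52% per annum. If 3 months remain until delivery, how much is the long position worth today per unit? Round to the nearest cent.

C$9.02

Current fair forward for the remaining 3 months: F = S·e^((r − q)·T), (r − q) = 0.0494 − 0.0152 = 0.0342
F = 327.99 · e^(0.0342 × 3/12) = 327.99 × 1.008587 = 330.8065
Value of long forward = (F − K)·e^(−rT) = (330.8065 − 321.67) · e^(−0.0494·3/12)
= 9.1365 × 0.987726 = 9.02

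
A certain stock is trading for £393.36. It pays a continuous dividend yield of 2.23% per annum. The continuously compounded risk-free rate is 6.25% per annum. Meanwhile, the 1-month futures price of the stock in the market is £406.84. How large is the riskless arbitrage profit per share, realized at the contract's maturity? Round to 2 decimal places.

£12.16 per share

Fair futures: F* = S·e^(carry·T), with carry = (r − q) = 0.0625 − 0.0223 = 0.0402
F* = 393.36 · e^(0.0402 × 1/12) = 393.36 · e^0.003350 = 393.36 × 1.003356 = £394.6801
Market £406.84 > fair £394.6801: forward overpriced → cash-and-carry (buy spot, short the forward).
At maturity, profit = |F_mkt − F*| = |406.84 − 394.6801| = £12.16 per share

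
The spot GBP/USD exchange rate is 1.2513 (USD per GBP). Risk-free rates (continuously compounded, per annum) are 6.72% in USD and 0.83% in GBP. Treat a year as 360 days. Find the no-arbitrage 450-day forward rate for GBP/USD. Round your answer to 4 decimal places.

1.3469

F = S·e^((r_USD − r_GBP)T) = 1.2513 · e^((0.0672 − 0.0083) × 450/360)
= 1.2513 · e^0.073625 = 1.2513 × 1.076403
F = 1.3469 USD per GBP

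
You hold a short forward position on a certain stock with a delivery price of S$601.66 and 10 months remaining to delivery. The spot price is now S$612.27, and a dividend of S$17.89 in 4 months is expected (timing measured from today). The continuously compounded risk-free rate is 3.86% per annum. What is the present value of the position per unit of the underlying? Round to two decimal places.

PV(remaining dividends) I = 17.89·e^(−0.0386·4/12) = 17.6613
Current forward F = (S − I)·e^(rT) = (612.27 − 17.6613)·e^(0.0386·10/12) = 594.6087 × 1.032690 = 614.0465
Value (long) = (F − K)·e^(−rT) = (614.0465 − 601.66) × 0.968345 = 11.9944
Short position value = −(long value) = -S$11.99

-S$11.99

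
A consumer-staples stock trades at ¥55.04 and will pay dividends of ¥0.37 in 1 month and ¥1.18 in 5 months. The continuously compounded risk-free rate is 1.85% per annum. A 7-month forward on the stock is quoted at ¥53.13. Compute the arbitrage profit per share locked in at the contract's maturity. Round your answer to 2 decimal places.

PV(dividends) I = 0.37·e^(−0.0185·1/12) + 1.18·e^(−0.0185·5/12) = 1.5404
Fair forward F* = (S − I)·e^(rT) = (55.04 − 1.5404)·e^0.010792 = 53.4996 × 1.010850 = 54.0801
Market ¥53.13 < fair 54.0801: forward underpriced → reverse cash-and-carry (short the stock, invest proceeds at r, pay the dividends, go long the forward).
Profit at T = |F_mkt − F*| = |53.13 − 54.0801| = ¥0.95 per share

¥0.95 per share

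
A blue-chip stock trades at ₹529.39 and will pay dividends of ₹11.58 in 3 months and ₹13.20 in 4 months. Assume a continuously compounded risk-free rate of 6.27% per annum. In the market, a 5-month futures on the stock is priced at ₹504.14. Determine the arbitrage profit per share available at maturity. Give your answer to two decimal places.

PV(dividends) I = 11.58·e^(−0.0627·3/12) + 13.20·e^(−0.0627·4/12) = 24.3269
Fair futures F* = (S − I)·e^(rT) = (529.39 − 24.3269)·e^0.026125 = 505.0631 × 1.026469 = 518.4316
Market ₹504.14 < fair 518.4316: forward underpriced → reverse cash-and-carry (short the stock, invest proceeds at r, pay the dividends, go long the forward).
Profit at T = |F_mkt − F*| = |504.14 − 518.4316| = ₹14.29 per share

₹14.29 per share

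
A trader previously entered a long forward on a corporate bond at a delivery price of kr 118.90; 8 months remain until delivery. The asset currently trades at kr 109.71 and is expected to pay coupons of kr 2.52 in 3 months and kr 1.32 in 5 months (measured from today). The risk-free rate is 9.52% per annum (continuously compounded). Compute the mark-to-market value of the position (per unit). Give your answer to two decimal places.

-kr 5.61

PV(remaining coupons) I = 2.52·e^(−0.0952·3/12) + 1.32·e^(−0.0952·5/12) = 3.7294
Current forward F = (S − I)·e^(rT) = (109.71 − 3.7294)·e^(0.0952·8/12) = 105.9806 × 1.065524 = 112.9249
Value (long) = (F − K)·e^(−rT) = (112.9249 − 118.90) × 0.938505 = -5.6077
Value = -kr 5.61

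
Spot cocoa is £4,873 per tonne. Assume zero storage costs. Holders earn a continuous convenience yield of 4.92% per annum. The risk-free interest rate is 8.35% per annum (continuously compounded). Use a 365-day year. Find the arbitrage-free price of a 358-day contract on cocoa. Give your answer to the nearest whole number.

£5,040 per tonne

Net carry = r + u − y = 0.0835 + 0.0000 − 0.0492 = 0.0343
F = S·e^((r+u−y)T) = 4873 · e^(0.0343 × 358/365) = 4873 · e^0.033642
= 4873 × 1.034214 = £5,040 per tonne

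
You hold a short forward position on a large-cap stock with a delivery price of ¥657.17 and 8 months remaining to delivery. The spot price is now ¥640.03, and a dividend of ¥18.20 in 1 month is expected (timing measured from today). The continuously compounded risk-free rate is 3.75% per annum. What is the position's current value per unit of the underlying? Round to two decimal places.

PV(remaining dividends) I = 18.20·e^(−0.0375·1/12) = 18.1432
Current forward F = (S − I)·e^(rT) = (640.03 − 18.1432)·e^(0.0375·8/12) = 621.8868 × 1.025315 = 637.6299
Value (long) = (F − K)·e^(−rT) = (637.6299 − 657.17) × 0.975310 = -19.0577
Short position value = −(long value) = ¥19.06

¥19.06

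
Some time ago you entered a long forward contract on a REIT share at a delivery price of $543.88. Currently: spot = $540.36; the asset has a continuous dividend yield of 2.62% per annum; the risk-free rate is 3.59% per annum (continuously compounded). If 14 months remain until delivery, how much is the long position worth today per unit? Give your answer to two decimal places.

Current fair forward for the remaining 14 months: F = S·e^((r − q)·T), (r − q) = 0.0359 − 0.0262 = 0.0097
F = 540.36 · e^(0.0097 × 14/12) = 540.36 × 1.011381 = 546.5098
Value of long forward = (F − K)·e^(−rT) = (546.5098 − 543.88) · e^(−0.0359·14/12)
= 2.6298 × 0.958982 = 2.52

$2.52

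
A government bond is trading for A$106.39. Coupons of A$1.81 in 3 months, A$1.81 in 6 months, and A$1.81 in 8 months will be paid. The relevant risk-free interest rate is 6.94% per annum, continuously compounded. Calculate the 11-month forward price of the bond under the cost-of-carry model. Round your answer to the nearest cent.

A$107.78

PV(coupons) I = 1.81·e^(−0.0694·3/12) + 1.81·e^(−0.0694·6/12) + 1.81·e^(−0.0694·8/12)
I = 1.7789 + 1.7483 + 1.7282 = 5.2554
F = (S − I)·e^(rT) = (106.39 − 5.2554) · e^(0.0694·11/12)
= 101.1346 · e^0.063617 = 101.1346 × 1.065684 = A$107.78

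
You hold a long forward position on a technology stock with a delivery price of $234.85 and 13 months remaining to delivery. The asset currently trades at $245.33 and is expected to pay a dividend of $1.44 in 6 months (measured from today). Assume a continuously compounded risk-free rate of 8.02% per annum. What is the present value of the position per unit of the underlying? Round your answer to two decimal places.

PV(remaining dividends) I = 1.44·e^(−0.0802·6/12) = 1.3834
Current forward F = (S − I)·e^(rT) = (245.33 − 1.3834)·e^(0.0802·13/12) = 243.9466 × 1.090769 = 266.0894
Value (long) = (F − K)·e^(−rT) = (266.0894 − 234.85) × 0.916784 = 28.6398
Value = $28.64

$28.64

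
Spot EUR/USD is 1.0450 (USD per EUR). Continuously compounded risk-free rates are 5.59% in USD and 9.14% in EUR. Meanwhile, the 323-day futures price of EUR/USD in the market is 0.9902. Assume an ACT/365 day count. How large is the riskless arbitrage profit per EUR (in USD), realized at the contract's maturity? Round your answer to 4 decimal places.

Fair futures: F* = S·e^(carry·T), with carry = (r_USD − r_EUR) = 0.0559 − 0.0914 = -0.0355
F* = 1.0450 · e^(-0.0355 × 323/365) = 1.0450 · e^-0.031415 = 1.0450 × 0.969073 = 1.0127
Market 0.9902 < fair 1.0127: forward underpriced → reverse cash-and-carry (short spot, go long the forward).
At maturity, profit = |F_mkt − F*| = |0.9902 − 1.0127| = 0.0225 per EUR (in USD)

0.0225 per EUR (in USD)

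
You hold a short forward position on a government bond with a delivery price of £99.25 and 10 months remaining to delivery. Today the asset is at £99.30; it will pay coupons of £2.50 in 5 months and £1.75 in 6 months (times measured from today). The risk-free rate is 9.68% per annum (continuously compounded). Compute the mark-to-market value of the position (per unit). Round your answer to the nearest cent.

PV(remaining coupons) I = 2.50·e^(−0.0968·5/12) + 1.75·e^(−0.0968·6/12) = 4.0685
Current forward F = (S − I)·e^(rT) = (99.30 − 4.0685)·e^(0.0968·10/12) = 95.2315 × 1.084009 = 103.2318
Value (long) = (F − K)·e^(−rT) = (103.2318 − 99.25) × 0.922501 = 3.6732
Short position value = −(long value) = -£3.67

-£3.67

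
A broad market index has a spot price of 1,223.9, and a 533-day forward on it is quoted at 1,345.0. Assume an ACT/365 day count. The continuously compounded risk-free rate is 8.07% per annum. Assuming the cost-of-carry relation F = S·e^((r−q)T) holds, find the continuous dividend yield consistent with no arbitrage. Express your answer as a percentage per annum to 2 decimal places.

From F = S·e^((r−q)T): (r − q) = ln(F/S)/T
ln(1345.0/1223.9) = ln(1.098946) = 0.094352
(r − q) = 0.094352 / (533/365) = 0.064613
q = r − ln(F/S)/T = 0.0807 − 0.064613 = 0.016087
q = 1.61%

1.61%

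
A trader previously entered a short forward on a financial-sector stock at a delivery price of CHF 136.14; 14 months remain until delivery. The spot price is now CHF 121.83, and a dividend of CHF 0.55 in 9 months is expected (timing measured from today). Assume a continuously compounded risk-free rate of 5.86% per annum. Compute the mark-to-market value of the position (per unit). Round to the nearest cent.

PV(remaining dividends) I = 0.55·e^(−0.0586·9/12) = 0.5264
Current forward F = (S − I)·e^(rT) = (121.83 − 0.5264)·e^(0.0586·14/12) = 121.3036 × 1.070758 = 129.8868
Value (long) = (F − K)·e^(−rT) = (129.8868 − 136.14) × 0.933918 = -5.8400
Short position value = −(long value) = CHF 5.84

CHF 5.84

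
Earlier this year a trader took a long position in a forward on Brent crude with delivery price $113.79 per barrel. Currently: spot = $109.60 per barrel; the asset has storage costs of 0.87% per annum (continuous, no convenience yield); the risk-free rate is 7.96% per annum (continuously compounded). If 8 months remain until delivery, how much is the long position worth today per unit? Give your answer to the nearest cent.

$2.33 per barrel

Current fair forward for the remaining 8 months: F = S·e^((r + u)·T), (r + u) = 0.0796 + 0.0087 = 0.0883
F = 109.60 · e^(0.0883 × 8/12) = 109.60 × 1.060634 = 116.2455
Value of long forward = (F − K)·e^(−rT) = (116.2455 − 113.79) · e^(−0.0796·8/12)
= 2.4555 × 0.948317 = 2.33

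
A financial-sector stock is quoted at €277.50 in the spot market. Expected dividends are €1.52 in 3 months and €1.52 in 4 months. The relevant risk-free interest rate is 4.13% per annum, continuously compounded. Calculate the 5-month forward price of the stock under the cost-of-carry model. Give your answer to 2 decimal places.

€279.26

PV(dividends) I = 1.52·e^(−0.0413·3/12) + 1.52·e^(−0.0413·4/12)
I = 1.5044 + 1.4992 = 3.0036
F = (S − I)·e^(rT) = (277.50 − 3.0036) · e^(0.0413·5/12)
= 274.4964 · e^0.017208 = 274.4964 × 1.017357 = €279.26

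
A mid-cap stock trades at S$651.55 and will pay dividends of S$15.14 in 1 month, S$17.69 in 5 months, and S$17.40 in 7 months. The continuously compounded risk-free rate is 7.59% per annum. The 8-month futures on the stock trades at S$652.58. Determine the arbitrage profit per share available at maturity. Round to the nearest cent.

PV(dividends) I = 15.14·e^(−0.0759·1/12) + 17.69·e^(−0.0759·5/12) + 17.40·e^(−0.0759·7/12) = 48.8303
Fair futures F* = (S − I)·e^(rT) = (651.55 − 48.8303)·e^0.050600 = 602.7197 × 1.051902 = 634.0021
Market S$652.58 > fair 634.0021: forward overpriced → cash-and-carry (borrow at r, buy the stock and collect the dividends, short the forward).
Profit at T = |F_mkt − F*| = |652.58 − 634.0021| = S$18.58 per share

S$18.58 per share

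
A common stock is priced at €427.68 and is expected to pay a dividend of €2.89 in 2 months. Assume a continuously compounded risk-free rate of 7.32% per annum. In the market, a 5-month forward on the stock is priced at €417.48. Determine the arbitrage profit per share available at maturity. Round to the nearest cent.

€20.50 per share

PV(dividends) I = 2.89·e^(−0.0732·2/12) = 2.8550
Fair forward F* = (S − I)·e^(rT) = (427.68 − 2.8550)·e^0.030500 = 424.8250 × 1.030970 = 437.9818
Market €417.48 < fair 437.9818: forward underpriced → reverse cash-and-carry (short the stock, invest proceeds at r, pay the dividends, go long the forward).
Profit at T = |F_mkt − F*| = |417.48 − 437.9818| = €20.50 per share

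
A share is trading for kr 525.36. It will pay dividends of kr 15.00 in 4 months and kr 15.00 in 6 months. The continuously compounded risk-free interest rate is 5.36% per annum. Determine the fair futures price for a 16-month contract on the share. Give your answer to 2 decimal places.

kr 532.77

PV(dividends) I = 15.00·e^(−0.0536·4/12) + 15.00·e^(−0.0536·6/12)
I = 14.7344 + 14.6033 = 29.3377
F = (S − I)·e^(rT) = (525.36 − 29.3377) · e^(0.0536·16/12)
= 496.0223 · e^0.071467 = 496.0223 × 1.074083 = kr 532.77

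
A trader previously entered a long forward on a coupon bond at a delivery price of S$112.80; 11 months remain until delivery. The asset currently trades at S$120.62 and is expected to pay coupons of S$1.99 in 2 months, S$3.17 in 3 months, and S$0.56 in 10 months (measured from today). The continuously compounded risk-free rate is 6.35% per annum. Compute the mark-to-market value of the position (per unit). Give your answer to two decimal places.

S$8.58

PV(remaining coupons) I = 1.99·e^(−0.0635·2/12) + 3.17·e^(−0.0635·3/12) + 0.56·e^(−0.0635·10/12) = 5.6203
Current forward F = (S − I)·e^(rT) = (120.62 − 5.6203)·e^(0.0635·11/12) = 114.9997 × 1.059936 = 121.8923
Value (long) = (F − K)·e^(−rT) = (121.8923 − 112.80) × 0.943453 = 8.5782
Value = S$8.58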